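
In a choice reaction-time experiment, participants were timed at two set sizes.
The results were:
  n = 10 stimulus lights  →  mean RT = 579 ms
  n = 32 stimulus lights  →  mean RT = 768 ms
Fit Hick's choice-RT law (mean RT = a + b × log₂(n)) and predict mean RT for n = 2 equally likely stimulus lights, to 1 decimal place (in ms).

Fit slope and intercept:
  b = (768 − 579) / (log₂ 32 − log₂ 10) = 189 / (5 − 3.3219) = 112.629 ms/bit
  a = 579 − 112.629 × 3.3219 = 204.854 ms
Then RT(2) = 204.854 + 112.629 × log₂ 2 = 204.854 + 112.629 × 1 ≈ 317.483 ms.

317.5 ms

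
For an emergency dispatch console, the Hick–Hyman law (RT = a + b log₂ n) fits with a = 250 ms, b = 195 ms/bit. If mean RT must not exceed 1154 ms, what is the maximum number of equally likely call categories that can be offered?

24

Information budget: (1154 − 250)/195 = 4.6359 bits, so n ≤ 2^4.6359 = 24.862 → at most 24.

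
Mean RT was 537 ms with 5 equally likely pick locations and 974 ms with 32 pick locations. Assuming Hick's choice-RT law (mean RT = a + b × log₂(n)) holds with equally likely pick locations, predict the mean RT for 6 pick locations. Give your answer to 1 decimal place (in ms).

579.9 ms

With log₂ n on the abscissa the relation is linear; from the two conditions:
  b = (974 − 537) / (log₂ 32 − log₂ 5) = 437 / (5 − 2.3219) = 163.177 ms/bit
  a = 537 − 163.177 × 2.3219 = 158.115 ms
Then RT(6) = 158.115 + 163.177 × log₂ 6 = 158.115 + 163.177 × 2.5850 ≈ 579.921 ms.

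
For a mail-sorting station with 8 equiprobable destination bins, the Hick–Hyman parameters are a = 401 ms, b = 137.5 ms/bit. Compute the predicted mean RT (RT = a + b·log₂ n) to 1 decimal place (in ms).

813.5 ms

log₂(8) = 3 bits, so RT = 401 + 137.5 × 3 ≈ 813.500 ms.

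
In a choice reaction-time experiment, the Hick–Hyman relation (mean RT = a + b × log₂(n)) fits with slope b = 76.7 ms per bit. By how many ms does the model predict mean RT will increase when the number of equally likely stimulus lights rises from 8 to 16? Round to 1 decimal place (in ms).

Only the slope matters, since a is common to both: ΔRT = b·log₂(n₂/n₁).
log₂(16) − log₂(8) = log₂(16/8) = log₂(2) = 1.
ΔRT = 76.7 × 1.0000 = 76.700 ms.

76.7 ms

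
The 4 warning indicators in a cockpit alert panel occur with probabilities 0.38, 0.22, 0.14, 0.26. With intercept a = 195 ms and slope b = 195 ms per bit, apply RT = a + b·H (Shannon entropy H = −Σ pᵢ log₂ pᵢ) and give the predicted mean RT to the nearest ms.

H = 0.38·log₂(1/0.38) + 0.22·log₂(1/0.22) + 0.14·log₂(1/0.14) + 0.26·log₂(1/0.26) = 1.9134 bits.
RT = 195 + 195 × 1.9134 = 568.12 ms.

568 ms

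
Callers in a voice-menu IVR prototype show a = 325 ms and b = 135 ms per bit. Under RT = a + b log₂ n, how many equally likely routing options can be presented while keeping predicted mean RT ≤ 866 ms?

16

Set 325 + 135·log₂ n ≤ 866 → log₂ n ≤ (866 − 325)/135 = 4.0074.
So n ≤ 2^4.0074 = 16.082; the largest integer n is 16.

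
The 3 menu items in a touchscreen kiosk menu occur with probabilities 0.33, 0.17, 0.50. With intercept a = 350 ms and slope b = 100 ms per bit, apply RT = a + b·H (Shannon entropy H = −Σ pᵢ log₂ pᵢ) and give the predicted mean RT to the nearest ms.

Entropy contributions −pᵢ log₂ pᵢ: 0.5278, 0.4346, 0.5000; sum H = 1.4624 bits.
RT = a + bH = 350 + 100·1.4624 = 496.24 ms.

496 ms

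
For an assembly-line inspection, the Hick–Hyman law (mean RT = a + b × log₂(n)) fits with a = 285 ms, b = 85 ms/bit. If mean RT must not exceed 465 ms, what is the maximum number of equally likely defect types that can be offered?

85·log₂ n ≤ 465 − 285 = 180, giving log₂ n ≤ 2.1176 and n ≤ 4.340. The largest whole number is 4.

4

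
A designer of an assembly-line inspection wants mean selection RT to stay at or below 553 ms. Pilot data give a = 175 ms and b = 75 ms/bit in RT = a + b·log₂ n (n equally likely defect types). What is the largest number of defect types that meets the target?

Set 175 + 75·log₂ n ≤ 553 → log₂ n ≤ (553 − 175)/75 = 5.0400.
So n ≤ 2^5.0400 = 32.900; the largest integer n is 32.

32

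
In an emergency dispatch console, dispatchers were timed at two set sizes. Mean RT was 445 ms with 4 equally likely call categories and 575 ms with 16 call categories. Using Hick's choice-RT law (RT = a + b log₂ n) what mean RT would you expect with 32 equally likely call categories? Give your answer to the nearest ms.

640 ms

RT is linear in log₂ n, so two points fix the line:
  b = (575 − 445) / (log₂ 16 − log₂ 4) = 130 / (4 − 2) = 65 ms/bit
  a = 445 − 65 × 2 = 315 ms
Then RT(32) = 315 + 65 × log₂ 32 = 315 + 65 × 5 ≈ 640.000 ms.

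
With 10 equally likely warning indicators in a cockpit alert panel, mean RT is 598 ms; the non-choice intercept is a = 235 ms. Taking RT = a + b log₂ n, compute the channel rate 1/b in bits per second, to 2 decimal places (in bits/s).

b = (598 − 235)/log₂ 10 = 363/3.3219 = 109.274 ms per bit = 0.10927 s/bit; the reciprocal is 9.151 bits/s.

9.15 bits/s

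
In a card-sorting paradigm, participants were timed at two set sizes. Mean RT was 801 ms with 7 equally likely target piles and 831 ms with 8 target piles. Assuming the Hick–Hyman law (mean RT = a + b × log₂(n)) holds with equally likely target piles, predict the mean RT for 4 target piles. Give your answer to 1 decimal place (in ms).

675.3 ms

RT is linear in log₂ n, so two points fix the line:
  b = (831 − 801) / (log₂ 8 − log₂ 7) = 30 / (3 − 2.8074) = 155.727 ms/bit
  a = 801 − 155.727 × 2.8074 = 363.820 ms
Then RT(4) = 363.820 + 155.727 × log₂ 4 = 363.820 + 155.727 × 2 ≈ 675.273 ms.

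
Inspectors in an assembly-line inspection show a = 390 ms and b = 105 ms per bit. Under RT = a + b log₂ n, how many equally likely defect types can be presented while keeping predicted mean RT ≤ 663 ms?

6

Information budget: (663 − 390)/105 = 2.6000 bits, so n ≤ 2^2.6000 = 6.063 → at most 6.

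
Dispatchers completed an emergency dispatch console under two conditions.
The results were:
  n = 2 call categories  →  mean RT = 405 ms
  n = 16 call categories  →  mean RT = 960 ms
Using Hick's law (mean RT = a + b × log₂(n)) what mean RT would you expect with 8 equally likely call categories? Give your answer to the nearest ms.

775 ms

Fit slope and intercept:
  b = (960 − 405) / (log₂ 16 − log₂ 2) = 555 / (4 − 1) = 185 ms/bit
  a = 405 − 185 × 1 = 220 ms
Then RT(8) = 220 + 185 × log₂ 8 = 220 + 185 × 3 ≈ 775.000 ms.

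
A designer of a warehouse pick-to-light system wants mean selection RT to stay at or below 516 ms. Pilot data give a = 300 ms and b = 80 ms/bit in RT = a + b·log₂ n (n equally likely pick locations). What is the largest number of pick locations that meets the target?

Information budget: (516 − 300)/80 = 2.7000 bits, so n ≤ 2^2.7000 = 6.498 → at most 6.

6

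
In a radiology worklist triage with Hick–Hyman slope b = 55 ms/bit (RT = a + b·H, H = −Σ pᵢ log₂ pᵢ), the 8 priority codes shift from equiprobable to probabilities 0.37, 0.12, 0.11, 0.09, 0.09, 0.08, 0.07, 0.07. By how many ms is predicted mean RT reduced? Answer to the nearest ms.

The RT saving is b·ΔH. Equiprobable H₀ = log₂(8) = 3.0000 bits; with the given probabilities H = 2.7020 bits.
b·(H₀ − H) = 55 × (3.0000 − 2.7020) = 16.39 ms.

16 ms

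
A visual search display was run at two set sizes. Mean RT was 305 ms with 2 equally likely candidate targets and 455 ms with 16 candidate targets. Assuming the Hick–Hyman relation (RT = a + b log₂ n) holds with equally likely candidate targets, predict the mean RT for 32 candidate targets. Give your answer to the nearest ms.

505 ms

With log₂ n on the abscissa the relation is linear; from the two conditions:
  b = (455 − 305) / (log₂ 16 − log₂ 2) = 150 / (4 − 1) = 50 ms/bit
  a = 305 − 50 × 1 = 255 ms
Then RT(32) = 255 + 50 × log₂ 32 = 255 + 50 × 5 ≈ 505.000 ms.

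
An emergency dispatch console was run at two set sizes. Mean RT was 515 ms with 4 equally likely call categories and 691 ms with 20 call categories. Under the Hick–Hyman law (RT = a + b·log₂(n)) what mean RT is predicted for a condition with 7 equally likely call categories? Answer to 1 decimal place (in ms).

576.2 ms

Solve the two-equation system in a and b:
  b = (691 − 515) / (log₂ 20 − log₂ 4) = 176 / (4.3219 − 2) = 75.799 ms/bit
  a = 515 − 75.799 × 2 = 363.402 ms
Then RT(7) = 363.402 + 75.799 × log₂ 7 = 363.402 + 75.799 × 2.8074 ≈ 576.197 ms.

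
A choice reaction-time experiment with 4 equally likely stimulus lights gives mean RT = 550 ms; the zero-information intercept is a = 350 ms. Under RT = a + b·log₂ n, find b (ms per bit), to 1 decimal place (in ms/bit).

4 alternatives carry log₂ 4 = 2 bits; the choice cost is 550 − 350 = 200 ms, so b = 200/2 = 100.000 ms/bit.

100.0 ms/bit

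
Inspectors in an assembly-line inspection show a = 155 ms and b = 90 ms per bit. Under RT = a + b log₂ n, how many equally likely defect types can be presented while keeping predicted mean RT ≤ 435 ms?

8

Set 155 + 90·log₂ n ≤ 435 → log₂ n ≤ (435 − 155)/90 = 3.1111.
So n ≤ 2^3.1111 = 8.640; the largest integer n is 8.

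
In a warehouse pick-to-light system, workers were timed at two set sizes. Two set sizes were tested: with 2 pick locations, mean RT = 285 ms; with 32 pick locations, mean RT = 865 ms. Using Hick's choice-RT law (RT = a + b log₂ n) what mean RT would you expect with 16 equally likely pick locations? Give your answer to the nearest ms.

720 ms

Fit slope and intercept:
  b = (865 − 285) / (log₂ 32 − log₂ 2) = 580 / (5 − 1) = 145 ms/bit
  a = 285 − 145 × 1 = 140 ms
Then RT(16) = 140 + 145 × log₂ 16 = 140 + 145 × 4 ≈ 720.000 ms.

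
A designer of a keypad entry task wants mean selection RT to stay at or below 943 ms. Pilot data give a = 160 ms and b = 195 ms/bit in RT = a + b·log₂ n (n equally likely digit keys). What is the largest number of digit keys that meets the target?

16

Information budget: (943 − 160)/195 = 4.0154 bits, so n ≤ 2^4.0154 = 16.172 → at most 16.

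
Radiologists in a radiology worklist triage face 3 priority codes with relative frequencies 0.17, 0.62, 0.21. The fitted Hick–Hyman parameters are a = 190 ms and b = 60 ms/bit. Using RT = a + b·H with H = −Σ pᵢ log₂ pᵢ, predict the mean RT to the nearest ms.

Entropy contributions −pᵢ log₂ pᵢ: 0.4346, 0.4276, 0.4728; sum H = 1.3350 bits.
RT = a + bH = 190 + 60·1.3350 = 270.10 ms.

270 ms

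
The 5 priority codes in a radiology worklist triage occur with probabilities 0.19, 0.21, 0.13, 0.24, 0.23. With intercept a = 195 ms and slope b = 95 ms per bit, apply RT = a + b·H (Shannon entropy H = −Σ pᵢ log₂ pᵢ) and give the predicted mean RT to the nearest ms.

413 ms

H = 0.19·log₂(1/0.19) + 0.21·log₂(1/0.21) + 0.13·log₂(1/0.13) + 0.24·log₂(1/0.24) + 0.23·log₂(1/0.23) = 2.2925 bits.
RT = 195 + 95 × 2.2925 = 412.79 ms.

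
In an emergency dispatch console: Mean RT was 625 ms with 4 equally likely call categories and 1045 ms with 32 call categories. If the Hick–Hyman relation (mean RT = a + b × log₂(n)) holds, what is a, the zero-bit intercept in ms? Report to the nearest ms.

The slope on a log₂ axis is (1045 − 625) / (5 − 2) = 140 ms/bit.
Intercept: a = 625 − 140·log₂(4) = 345.000 ms.

345 ms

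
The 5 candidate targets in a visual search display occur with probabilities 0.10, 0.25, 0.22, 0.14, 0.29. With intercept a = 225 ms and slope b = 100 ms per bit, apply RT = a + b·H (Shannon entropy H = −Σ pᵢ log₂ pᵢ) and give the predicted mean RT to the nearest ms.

448 ms

H = 0.10·log₂(1/0.10) + 0.25·log₂(1/0.25) + 0.22·log₂(1/0.22) + 0.14·log₂(1/0.14) + 0.29·log₂(1/0.29) = 2.2278 bits.
RT = 225 + 100 × 2.2278 = 447.78 ms.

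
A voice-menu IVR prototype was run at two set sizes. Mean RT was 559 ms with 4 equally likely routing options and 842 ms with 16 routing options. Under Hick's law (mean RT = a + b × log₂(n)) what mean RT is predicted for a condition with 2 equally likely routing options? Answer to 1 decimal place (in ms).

RT is linear in log₂ n, so two points fix the line:
  b = (842 − 559) / (log₂ 16 − log₂ 4) = 283 / (4 − 2) = 141.500 ms/bit
  a = 559 − 141.500 × 2 = 276.000 ms
Then RT(2) = 276.000 + 141.500 × log₂ 2 = 276.000 + 141.500 × 1 ≈ 417.500 ms.

417.5 ms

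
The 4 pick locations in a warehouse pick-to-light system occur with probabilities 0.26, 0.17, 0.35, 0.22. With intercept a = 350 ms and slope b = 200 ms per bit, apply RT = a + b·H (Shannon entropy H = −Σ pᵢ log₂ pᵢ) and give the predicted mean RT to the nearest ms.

740 ms

Entropy contributions −pᵢ log₂ pᵢ: 0.5053, 0.4346, 0.5301, 0.4806; sum H = 1.9505 bits.
RT = a + bH = 350 + 200·1.9505 = 740.11 ms.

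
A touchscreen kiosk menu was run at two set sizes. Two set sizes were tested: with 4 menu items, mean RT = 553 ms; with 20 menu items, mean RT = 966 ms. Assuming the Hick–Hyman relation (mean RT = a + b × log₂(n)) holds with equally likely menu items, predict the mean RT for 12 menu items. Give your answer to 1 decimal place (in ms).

Fit slope and intercept:
  b = (966 − 553) / (log₂ 20 − log₂ 4) = 413 / (4.3219 − 2) = 177.869 ms/bit
  a = 553 − 177.869 × 2 = 197.261 ms
Then RT(12) = 197.261 + 177.869 × log₂ 12 = 197.261 + 177.869 × 3.5850 ≈ 834.916 ms.

834.9 ms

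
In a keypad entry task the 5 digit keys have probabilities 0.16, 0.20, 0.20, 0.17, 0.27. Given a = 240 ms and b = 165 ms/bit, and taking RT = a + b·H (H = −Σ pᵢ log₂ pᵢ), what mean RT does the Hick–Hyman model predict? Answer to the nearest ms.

619 ms

Entropy contributions −pᵢ log₂ pᵢ: 0.4230, 0.4644, 0.4644, 0.4346, 0.5100; sum H = 2.2964 bits.
RT = a + bH = 240 + 165·2.2964 = 618.91 ms.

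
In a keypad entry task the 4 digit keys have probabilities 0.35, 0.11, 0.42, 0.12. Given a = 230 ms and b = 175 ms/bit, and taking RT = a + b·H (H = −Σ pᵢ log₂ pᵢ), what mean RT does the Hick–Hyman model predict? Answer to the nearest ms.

Entropy contributions −pᵢ log₂ pᵢ: 0.5301, 0.3503, 0.5256, 0.3671; sum H = 1.7731 bits.
RT = a + bH = 230 + 175·1.7731 = 540.29 ms.

540 ms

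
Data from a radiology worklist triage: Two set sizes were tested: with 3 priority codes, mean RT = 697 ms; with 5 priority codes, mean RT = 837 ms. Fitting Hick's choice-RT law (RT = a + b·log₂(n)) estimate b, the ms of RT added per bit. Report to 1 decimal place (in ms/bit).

b = (RT₂ − RT₁)/(log₂ n₂ − log₂ n₁) = (837 − 697)/(2.3219 − 1.5850) = 189.968 ms/bit.

190.0 ms/bit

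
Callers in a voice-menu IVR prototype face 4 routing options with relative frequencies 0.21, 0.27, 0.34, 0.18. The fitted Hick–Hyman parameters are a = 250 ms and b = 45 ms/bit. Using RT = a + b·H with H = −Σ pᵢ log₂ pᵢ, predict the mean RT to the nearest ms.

Entropy contributions −pᵢ log₂ pᵢ: 0.4728, 0.5100, 0.5292, 0.4453; sum H = 1.9573 bits.
RT = a + bH = 250 + 45·1.9573 = 338.08 ms.

338 ms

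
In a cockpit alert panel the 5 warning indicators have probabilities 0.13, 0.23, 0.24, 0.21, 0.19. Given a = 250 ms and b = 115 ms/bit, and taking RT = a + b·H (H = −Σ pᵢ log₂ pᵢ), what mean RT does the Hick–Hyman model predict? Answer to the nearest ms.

Entropy contributions −pᵢ log₂ pᵢ: 0.3826, 0.4877, 0.4941, 0.4728, 0.4552; sum H = 2.2925 bits.
RT = a + bH = 250 + 115·2.2925 = 513.64 ms.

514 ms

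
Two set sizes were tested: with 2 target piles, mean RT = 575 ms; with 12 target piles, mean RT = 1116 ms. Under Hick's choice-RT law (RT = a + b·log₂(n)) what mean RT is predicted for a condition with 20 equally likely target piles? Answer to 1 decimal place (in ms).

Solve the two-equation system in a and b:
  b = (1116 − 575) / (log₂ 12 − log₂ 2) = 541 / (3.5850 − 1) = 209.287 ms/bit
  a = 575 − 209.287 × 1 = 365.713 ms
Then RT(20) = 365.713 + 209.287 × log₂ 20 = 365.713 + 209.287 × 4.3219 ≈ 1270.238 ms.

1270.2 ms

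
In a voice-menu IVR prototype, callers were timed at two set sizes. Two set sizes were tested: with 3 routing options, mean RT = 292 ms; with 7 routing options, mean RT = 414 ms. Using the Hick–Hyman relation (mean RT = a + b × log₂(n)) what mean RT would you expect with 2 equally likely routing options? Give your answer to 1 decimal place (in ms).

With log₂ n on the abscissa the relation is linear; from the two conditions:
  b = (414 − 292) / (log₂ 7 − log₂ 3) = 122 / (2.8074 − 1.5850) = 99.804 ms/bit
  a = 292 − 99.804 × 1.5850 = 133.814 ms
Then RT(2) = 133.814 + 99.804 × log₂ 2 = 133.814 + 99.804 × 1 ≈ 233.618 ms.

233.6 ms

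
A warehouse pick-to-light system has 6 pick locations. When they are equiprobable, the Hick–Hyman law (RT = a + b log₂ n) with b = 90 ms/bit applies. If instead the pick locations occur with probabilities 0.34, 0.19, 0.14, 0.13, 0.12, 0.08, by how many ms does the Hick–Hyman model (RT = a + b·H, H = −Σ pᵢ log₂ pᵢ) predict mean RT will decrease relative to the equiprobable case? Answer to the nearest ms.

15 ms

Equiprobable entropy H₀ = log₂ 6 = 2.5850 bits.
Skewed entropy H = −Σ pᵢ log₂ pᵢ = 2.4227 bits.
ΔRT = b·(H₀ − H) = 90 × 0.1622 = 14.60 ms.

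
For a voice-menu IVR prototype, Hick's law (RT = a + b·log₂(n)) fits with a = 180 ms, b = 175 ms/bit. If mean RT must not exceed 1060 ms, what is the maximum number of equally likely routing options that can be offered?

32

Set 180 + 175·log₂ n ≤ 1060 → log₂ n ≤ (1060 − 180)/175 = 5.0286.
So n ≤ 2^5.0286 = 32.640; the largest integer n is 32.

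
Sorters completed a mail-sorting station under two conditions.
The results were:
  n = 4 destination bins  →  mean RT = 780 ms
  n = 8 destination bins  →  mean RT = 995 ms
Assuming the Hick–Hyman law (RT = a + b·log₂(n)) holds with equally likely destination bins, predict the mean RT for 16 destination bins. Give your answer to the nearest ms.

1210 ms

Fit slope and intercept:
  b = (995 − 780) / (log₂ 8 − log₂ 4) = 215 / (3 − 2) = 215 ms/bit
  a = 780 − 215 × 2 = 350 ms
Then RT(16) = 350 + 215 × log₂ 16 = 350 + 215 × 4 ≈ 1210.000 ms.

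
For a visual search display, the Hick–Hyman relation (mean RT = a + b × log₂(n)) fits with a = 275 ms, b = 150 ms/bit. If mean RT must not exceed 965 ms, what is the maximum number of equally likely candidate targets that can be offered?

24

Set 275 + 150·log₂ n ≤ 965 → log₂ n ≤ (965 − 275)/150 = 4.6000.
So n ≤ 2^4.6000 = 24.251; the largest integer n is 24.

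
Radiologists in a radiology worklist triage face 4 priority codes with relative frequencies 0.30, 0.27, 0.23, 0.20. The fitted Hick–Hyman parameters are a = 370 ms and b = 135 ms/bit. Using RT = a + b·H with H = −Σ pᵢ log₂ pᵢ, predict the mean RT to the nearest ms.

Entropy contributions −pᵢ log₂ pᵢ: 0.5211, 0.5100, 0.4877, 0.4644; sum H = 1.9832 bits.
RT = a + bH = 370 + 135·1.9832 = 637.73 ms.

638 ms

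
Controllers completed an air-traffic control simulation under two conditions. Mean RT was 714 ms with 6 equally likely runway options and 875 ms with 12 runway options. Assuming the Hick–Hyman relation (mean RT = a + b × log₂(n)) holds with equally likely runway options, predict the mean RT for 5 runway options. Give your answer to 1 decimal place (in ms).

Fit slope and intercept:
  b = (875 − 714) / (log₂ 12 − log₂ 6) = 161 / (3.5850 − 2.5850) = 161.000 ms/bit
  a = 714 − 161.000 × 2.5850 = 297.821 ms
Then RT(5) = 297.821 + 161.000 × log₂ 5 = 297.821 + 161.000 × 2.3219 ≈ 671.651 ms.

671.7 ms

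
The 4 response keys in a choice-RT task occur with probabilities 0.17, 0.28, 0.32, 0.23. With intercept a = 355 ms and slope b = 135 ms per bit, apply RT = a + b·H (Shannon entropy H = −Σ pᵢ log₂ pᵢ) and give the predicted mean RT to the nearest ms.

620 ms

Entropy contributions −pᵢ log₂ pᵢ: 0.4346, 0.5142, 0.5260, 0.4877; sum H = 1.9625 bits.
RT = a + bH = 355 + 135·1.9625 = 619.94 ms.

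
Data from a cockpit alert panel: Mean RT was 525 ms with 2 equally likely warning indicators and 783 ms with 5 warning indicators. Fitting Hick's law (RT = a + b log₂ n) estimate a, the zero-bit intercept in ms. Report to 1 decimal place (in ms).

The slope on a log₂ axis is (783 − 525) / (2.3219 − 1) = 195.169 ms/bit.
a = RT₁ − b·log₂ n₁ = 525 − 195.169 × 1 = 329.831 ms.

329.8 ms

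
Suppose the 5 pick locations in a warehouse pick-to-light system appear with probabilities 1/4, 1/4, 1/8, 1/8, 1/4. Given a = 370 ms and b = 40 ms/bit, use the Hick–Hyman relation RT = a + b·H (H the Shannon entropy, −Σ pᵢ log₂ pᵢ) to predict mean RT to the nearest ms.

H = −Σ pᵢ log₂ pᵢ = 0.25·2 + 0.25·2 + 0.125·3 + 0.125·3 + 0.25·2 = 2.250 bits.
RT = 370 + 40 × 2.250 = 460.00 ms.

460 ms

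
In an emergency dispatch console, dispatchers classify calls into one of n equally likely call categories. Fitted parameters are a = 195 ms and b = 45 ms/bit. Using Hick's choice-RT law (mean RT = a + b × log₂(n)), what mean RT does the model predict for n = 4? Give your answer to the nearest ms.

285 ms

log₂(4) = 2 bits, so RT = 195 + 45 × 2 ≈ 285.000 ms.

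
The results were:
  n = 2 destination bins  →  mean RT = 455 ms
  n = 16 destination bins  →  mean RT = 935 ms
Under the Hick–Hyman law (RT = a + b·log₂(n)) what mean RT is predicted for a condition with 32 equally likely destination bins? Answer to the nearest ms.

1095 ms

RT is linear in log₂ n, so two points fix the line:
  b = (935 − 455) / (log₂ 16 − log₂ 2) = 480 / (4 − 1) = 160 ms/bit
  a = 455 − 160 × 1 = 295 ms
Then RT(32) = 295 + 160 × log₂ 32 = 295 + 160 × 5 ≈ 1095.000 ms.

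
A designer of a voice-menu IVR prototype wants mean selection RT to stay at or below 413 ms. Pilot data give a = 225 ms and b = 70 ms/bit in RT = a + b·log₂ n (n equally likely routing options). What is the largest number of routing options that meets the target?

Information budget: (413 − 225)/70 = 2.6857 bits, so n ≤ 2^2.6857 = 6.434 → at most 6.

6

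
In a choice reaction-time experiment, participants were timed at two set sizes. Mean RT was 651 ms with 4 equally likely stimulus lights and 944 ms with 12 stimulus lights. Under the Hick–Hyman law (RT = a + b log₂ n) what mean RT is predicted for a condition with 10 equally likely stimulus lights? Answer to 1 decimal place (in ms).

895.4 ms

RT is linear in log₂ n, so two points fix the line:
  b = (944 − 651) / (log₂ 12 − log₂ 4) = 293 / (3.5850 − 2) = 184.862 ms/bit
  a = 651 − 184.862 × 2 = 281.275 ms
Then RT(10) = 281.275 + 184.862 × log₂ 10 = 281.275 + 184.862 × 3.3219 ≈ 895.375 ms.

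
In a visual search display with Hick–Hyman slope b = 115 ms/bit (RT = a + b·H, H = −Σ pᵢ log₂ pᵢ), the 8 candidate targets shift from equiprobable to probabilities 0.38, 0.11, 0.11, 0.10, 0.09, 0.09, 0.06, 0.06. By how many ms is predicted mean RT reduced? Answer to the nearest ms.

37 ms

The RT saving is b·ΔH. Equiprobable H₀ = log₂(8) = 3.0000 bits; with the given probabilities H = 2.6756 bits.
b·(H₀ − H) = 115 × (3.0000 − 2.6756) = 37.31 ms.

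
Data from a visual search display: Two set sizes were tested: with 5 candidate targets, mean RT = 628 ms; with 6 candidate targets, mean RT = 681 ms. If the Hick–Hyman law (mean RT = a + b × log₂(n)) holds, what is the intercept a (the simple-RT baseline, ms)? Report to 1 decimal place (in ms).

b = (RT₂ − RT₁)/(log₂ n₂ − log₂ n₁) = (681 − 628)/(2.5850 − 2.3219) = 201.495 ms/bit.
a = RT₁ − b·log₂ n₁ = 628 − 201.495 × 2.3219 = 160.144 ms.

160.1 ms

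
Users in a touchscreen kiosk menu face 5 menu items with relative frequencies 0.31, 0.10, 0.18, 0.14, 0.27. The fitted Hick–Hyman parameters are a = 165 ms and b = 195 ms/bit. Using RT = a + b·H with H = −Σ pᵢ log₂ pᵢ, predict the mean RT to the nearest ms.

596 ms

H = 0.31·log₂(1/0.31) + 0.10·log₂(1/0.10) + 0.18·log₂(1/0.18) + 0.14·log₂(1/0.14) + 0.27·log₂(1/0.27) = 2.2084 bits.
RT = 165 + 195 × 2.2084 = 595.64 ms.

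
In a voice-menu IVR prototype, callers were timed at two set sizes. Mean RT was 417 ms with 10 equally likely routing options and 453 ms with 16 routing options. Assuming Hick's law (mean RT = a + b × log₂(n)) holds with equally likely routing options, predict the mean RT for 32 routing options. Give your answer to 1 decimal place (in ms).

Solve the two-equation system in a and b:
  b = (453 − 417) / (log₂ 16 − log₂ 10) = 36 / (4 − 3.3219) = 53.092 ms/bit
  a = 417 − 53.092 × 3.3219 = 240.633 ms
Then RT(32) = 240.633 + 53.092 × log₂ 32 = 240.633 + 53.092 × 5 ≈ 506.092 ms.

506.1 ms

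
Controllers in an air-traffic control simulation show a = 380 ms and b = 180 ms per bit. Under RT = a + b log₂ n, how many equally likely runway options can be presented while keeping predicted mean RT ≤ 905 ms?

7

Set 380 + 180·log₂ n ≤ 905 → log₂ n ≤ (905 − 380)/180 = 2.9167.
So n ≤ 2^2.9167 = 7.551; the largest integer n is 7.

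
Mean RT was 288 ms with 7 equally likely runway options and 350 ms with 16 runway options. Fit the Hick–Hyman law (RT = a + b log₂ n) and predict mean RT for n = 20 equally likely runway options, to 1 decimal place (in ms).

366.7 ms

Solve the two-equation system in a and b:
  b = (350 − 288) / (log₂ 16 − log₂ 7) = 62 / (4 − 2.8074) = 51.985 ms/bit
  a = 288 − 51.985 × 2.8074 = 142.059 ms
Then RT(20) = 142.059 + 51.985 × log₂ 20 = 142.059 + 51.985 × 4.3219 ≈ 366.736 ms.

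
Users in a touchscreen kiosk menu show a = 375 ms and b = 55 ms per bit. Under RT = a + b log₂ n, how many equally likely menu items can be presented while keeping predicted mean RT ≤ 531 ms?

55·log₂ n ≤ 531 − 375 = 156, giving log₂ n ≤ 2.8364 and n ≤ 7.142. The largest whole number is 7.

7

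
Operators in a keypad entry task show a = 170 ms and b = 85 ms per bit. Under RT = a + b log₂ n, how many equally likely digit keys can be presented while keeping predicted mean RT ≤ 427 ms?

Set 170 + 85·log₂ n ≤ 427 → log₂ n ≤ (427 − 170)/85 = 3.0235.
So n ≤ 2^3.0235 = 8.132; the largest integer n is 8.

8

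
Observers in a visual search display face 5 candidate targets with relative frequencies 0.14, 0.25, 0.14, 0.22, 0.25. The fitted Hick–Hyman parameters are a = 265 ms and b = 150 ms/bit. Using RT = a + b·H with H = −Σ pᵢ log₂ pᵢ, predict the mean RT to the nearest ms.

606 ms

Entropy contributions −pᵢ log₂ pᵢ: 0.3971, 0.5000, 0.3971, 0.4806, 0.5000; sum H = 2.2748 bits.
RT = a + bH = 265 + 150·2.2748 = 606.22 ms.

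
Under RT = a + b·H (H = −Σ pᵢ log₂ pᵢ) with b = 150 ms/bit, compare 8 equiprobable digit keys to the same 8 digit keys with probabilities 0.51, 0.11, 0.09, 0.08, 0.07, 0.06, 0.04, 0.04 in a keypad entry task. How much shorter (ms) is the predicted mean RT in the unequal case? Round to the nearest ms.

100 ms

The RT saving is b·ΔH. Equiprobable H₀ = log₂(8) = 3.0000 bits; with the given probabilities H = 2.3335 bits.
b·(H₀ − H) = 150 × (3.0000 − 2.3335) = 99.98 ms.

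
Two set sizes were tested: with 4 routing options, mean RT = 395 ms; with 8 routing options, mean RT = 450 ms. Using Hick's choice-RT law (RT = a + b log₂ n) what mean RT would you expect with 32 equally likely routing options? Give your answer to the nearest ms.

560 ms

Solve the two-equation system in a and b:
  b = (450 − 395) / (log₂ 8 − log₂ 4) = 55 / (3 − 2) = 55 ms/bit
  a = 395 − 55 × 2 = 285 ms
Then RT(32) = 285 + 55 × log₂ 32 = 285 + 55 × 5 ≈ 560.000 ms.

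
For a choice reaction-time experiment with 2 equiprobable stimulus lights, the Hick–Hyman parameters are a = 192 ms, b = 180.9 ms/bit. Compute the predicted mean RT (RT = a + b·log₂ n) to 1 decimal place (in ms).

372.9 ms

log₂(2) = 1 bits, so RT = 192 + 180.9 × 1 ≈ 372.900 ms.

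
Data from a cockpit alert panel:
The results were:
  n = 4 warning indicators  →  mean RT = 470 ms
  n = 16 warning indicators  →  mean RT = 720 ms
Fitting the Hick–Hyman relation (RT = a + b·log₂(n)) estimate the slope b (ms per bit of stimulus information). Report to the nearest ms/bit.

125 ms/bit

b = (RT₂ − RT₁)/(log₂ n₂ − log₂ n₁) = (720 − 470)/(4 − 2) = 125 ms/bit.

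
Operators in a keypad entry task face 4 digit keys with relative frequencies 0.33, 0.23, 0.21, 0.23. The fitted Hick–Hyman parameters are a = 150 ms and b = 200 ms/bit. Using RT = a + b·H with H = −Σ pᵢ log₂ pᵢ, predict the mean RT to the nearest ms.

H = 0.33·log₂(1/0.33) + 0.23·log₂(1/0.23) + 0.21·log₂(1/0.21) + 0.23·log₂(1/0.23) = 1.9760 bits.
RT = 150 + 200 × 1.9760 = 545.20 ms.

545 ms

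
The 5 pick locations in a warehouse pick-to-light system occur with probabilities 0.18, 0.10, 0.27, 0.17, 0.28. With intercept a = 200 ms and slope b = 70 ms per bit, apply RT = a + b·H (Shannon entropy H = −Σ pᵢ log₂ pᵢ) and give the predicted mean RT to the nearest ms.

Entropy contributions −pᵢ log₂ pᵢ: 0.4453, 0.3322, 0.5100, 0.4346, 0.5142; sum H = 2.2363 bits.
RT = a + bH = 200 + 70·2.2363 = 356.54 ms.

357 ms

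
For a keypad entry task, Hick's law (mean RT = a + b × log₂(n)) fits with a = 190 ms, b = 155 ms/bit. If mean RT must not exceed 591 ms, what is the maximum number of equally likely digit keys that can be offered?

155·log₂ n ≤ 591 − 190 = 401, giving log₂ n ≤ 2.5871 and n ≤ 6.009. The largest whole number is 6.

6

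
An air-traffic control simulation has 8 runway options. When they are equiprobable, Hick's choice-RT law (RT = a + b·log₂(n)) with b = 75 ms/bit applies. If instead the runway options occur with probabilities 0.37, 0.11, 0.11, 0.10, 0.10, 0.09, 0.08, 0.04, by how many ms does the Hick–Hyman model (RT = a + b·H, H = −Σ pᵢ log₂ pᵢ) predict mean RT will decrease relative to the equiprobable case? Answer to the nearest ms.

Equiprobable entropy H₀ = log₂ 8 = 3.0000 bits.
Skewed entropy H = −Σ pᵢ log₂ pᵢ = 2.6856 bits.
ΔRT = b·(H₀ − H) = 75 × 0.3144 = 23.58 ms.

24 ms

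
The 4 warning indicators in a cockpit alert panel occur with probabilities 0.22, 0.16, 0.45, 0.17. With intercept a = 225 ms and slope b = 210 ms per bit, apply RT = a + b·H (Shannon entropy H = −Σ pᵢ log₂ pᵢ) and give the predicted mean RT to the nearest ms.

615 ms

H = 0.22·log₂(1/0.22) + 0.16·log₂(1/0.16) + 0.45·log₂(1/0.45) + 0.17·log₂(1/0.17) = 1.8566 bits.
RT = 225 + 210 × 1.8566 = 614.88 ms.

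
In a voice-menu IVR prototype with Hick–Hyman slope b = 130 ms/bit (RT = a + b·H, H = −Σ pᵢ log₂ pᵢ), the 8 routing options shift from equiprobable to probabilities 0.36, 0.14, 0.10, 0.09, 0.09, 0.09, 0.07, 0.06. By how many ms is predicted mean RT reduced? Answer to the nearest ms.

The RT saving is b·ΔH. Equiprobable H₀ = log₂(8) = 3.0000 bits; with the given probabilities H = 2.7100 bits.
b·(H₀ − H) = 130 × (3.0000 − 2.7100) = 37.70 ms.

38 ms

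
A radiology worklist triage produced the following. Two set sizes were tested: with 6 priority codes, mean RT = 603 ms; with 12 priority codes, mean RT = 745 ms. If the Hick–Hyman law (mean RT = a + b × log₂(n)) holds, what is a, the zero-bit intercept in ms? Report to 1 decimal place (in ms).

Slope: b = (745 − 603) / (log₂ 12 − log₂ 6) = 142/1.0000 = 142.000 ms/bit.
Intercept: a = 603 − 142.000·log₂(6) = 235.935 ms.

235.9 ms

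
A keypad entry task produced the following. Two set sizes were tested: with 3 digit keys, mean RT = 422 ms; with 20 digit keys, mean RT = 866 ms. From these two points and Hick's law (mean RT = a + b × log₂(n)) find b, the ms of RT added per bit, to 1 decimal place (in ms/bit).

162.2 ms/bit

The slope on a log₂ axis is (866 − 422) / (4.3219 − 1.5850) = 162.223 ms/bit.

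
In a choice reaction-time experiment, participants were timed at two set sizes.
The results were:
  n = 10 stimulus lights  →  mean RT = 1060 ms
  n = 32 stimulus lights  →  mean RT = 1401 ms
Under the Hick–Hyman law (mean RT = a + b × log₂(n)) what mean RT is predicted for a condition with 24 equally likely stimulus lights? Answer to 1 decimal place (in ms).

With log₂ n on the abscissa the relation is linear; from the two conditions:
  b = (1401 − 1060) / (log₂ 32 − log₂ 10) = 341 / (5 − 3.3219) = 203.209 ms/bit
  a = 1060 − 203.209 × 3.3219 = 384.953 ms
Then RT(24) = 384.953 + 203.209 × log₂ 24 = 384.953 + 203.209 × 4.5850 ≈ 1316.660 ms.

1316.7 ms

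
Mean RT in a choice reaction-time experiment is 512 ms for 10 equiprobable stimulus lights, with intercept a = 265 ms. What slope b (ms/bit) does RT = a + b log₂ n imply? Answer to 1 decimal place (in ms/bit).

74.4 ms/bit

10 alternatives carry log₂ 10 = 3.3219 bits; the choice cost is 512 − 265 = 247 ms, so b = 247/3.3219 = 74.354 ms/bit.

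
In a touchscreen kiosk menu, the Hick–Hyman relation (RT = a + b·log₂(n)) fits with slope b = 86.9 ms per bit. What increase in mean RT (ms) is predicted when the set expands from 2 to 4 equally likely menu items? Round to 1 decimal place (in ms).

The intercept a cancels: ΔRT = b·(log₂ n₂ − log₂ n₁) = b·log₂(n₂/n₁).
log₂(4) − log₂(2) = log₂(4/2) = log₂(2) = 1.
ΔRT = 86.9 × 1.0000 = 86.900 ms.

86.9 ms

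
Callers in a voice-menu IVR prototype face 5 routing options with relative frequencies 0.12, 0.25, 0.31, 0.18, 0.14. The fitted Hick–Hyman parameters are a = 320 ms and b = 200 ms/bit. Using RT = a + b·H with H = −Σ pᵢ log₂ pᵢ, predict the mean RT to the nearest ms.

767 ms

H = 0.12·log₂(1/0.12) + 0.25·log₂(1/0.25) + 0.31·log₂(1/0.31) + 0.18·log₂(1/0.18) + 0.14·log₂(1/0.14) = 2.2333 bits.
RT = 320 + 200 × 2.2333 = 766.66 ms.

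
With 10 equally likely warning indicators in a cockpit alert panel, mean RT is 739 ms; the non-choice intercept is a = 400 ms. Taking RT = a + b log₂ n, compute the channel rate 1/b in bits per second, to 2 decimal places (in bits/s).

9.80 bits/s

Choice component = 739 − 400 = 339 ms over log₂(10) = 3.3219 bits.
b = 339 / 3.3219 = 102.049 ms/bit, so 1/b = 9.799 bits/s.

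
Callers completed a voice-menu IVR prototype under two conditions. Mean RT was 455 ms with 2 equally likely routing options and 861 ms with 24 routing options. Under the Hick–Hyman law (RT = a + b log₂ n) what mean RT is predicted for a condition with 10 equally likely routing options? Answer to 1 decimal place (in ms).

718.0 ms

RT is linear in log₂ n, so two points fix the line:
  b = (861 − 455) / (log₂ 24 − log₂ 2) = 406 / (4.5850 − 1) = 113.251 ms/bit
  a = 455 − 113.251 × 1 = 341.749 ms
Then RT(10) = 341.749 + 113.251 × log₂ 10 = 341.749 + 113.251 × 3.3219 ≈ 717.960 ms.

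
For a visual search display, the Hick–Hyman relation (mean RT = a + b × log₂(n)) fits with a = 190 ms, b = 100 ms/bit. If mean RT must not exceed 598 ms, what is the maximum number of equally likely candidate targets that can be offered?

Information budget: (598 − 190)/100 = 4.0800 bits, so n ≤ 2^4.0800 = 16.912 → at most 16.

16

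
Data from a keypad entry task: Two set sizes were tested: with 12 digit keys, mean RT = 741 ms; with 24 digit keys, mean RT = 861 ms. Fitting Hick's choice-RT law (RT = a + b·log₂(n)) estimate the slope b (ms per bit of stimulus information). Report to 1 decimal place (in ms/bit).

120.0 ms/bit

Slope: b = (861 − 741) / (log₂ 24 − log₂ 12) = 120/1.0000 = 120.000 ms/bit.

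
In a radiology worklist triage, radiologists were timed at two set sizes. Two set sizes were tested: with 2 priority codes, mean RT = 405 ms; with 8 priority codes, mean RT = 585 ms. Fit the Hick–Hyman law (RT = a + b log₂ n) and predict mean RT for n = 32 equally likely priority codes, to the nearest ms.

Solve the two-equation system in a and b:
  b = (585 − 405) / (log₂ 8 − log₂ 2) = 180 / (3 − 1) = 90 ms/bit
  a = 405 − 90 × 1 = 315 ms
Then RT(32) = 315 + 90 × log₂ 32 = 315 + 90 × 5 ≈ 765.000 ms.

765 ms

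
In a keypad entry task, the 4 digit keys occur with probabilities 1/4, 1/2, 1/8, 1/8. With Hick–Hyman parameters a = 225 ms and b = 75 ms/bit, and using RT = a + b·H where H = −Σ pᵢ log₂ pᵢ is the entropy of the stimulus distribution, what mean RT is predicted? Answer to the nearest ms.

356 ms

H = −Σ pᵢ log₂ pᵢ = 0.25·2 + 0.5·1 + 0.125·3 + 0.125·3 = 1.750 bits.
RT = 225 + 75 × 1.750 = 356.25 ms.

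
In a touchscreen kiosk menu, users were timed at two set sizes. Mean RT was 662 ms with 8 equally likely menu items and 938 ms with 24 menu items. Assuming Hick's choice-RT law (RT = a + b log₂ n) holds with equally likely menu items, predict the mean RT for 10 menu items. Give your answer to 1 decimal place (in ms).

718.1 ms

Fit slope and intercept:
  b = (938 − 662) / (log₂ 24 − log₂ 8) = 276 / (4.5850 − 3) = 174.137 ms/bit
  a = 662 − 174.137 × 3 = 139.590 ms
Then RT(10) = 139.590 + 174.137 × log₂ 10 = 139.590 + 174.137 × 3.3219 ≈ 718.059 ms.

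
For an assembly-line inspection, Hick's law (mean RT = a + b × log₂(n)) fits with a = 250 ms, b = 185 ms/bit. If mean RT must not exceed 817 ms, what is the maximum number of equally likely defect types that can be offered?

8

185·log₂ n ≤ 817 − 250 = 567, giving log₂ n ≤ 3.0649 and n ≤ 8.368. The largest whole number is 8.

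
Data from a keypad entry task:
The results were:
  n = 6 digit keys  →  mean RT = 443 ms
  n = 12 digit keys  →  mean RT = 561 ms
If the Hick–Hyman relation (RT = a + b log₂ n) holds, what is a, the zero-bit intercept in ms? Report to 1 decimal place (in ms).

138.0 ms

The slope on a log₂ axis is (561 − 443) / (3.5850 − 2.5850) = 118.000 ms/bit.
Intercept: a = 443 − 118.000·log₂(6) = 137.974 ms.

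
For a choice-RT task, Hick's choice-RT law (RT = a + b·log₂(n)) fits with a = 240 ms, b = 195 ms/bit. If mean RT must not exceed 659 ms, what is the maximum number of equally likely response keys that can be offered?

4

Information budget: (659 − 240)/195 = 2.1487 bits, so n ≤ 2^2.1487 = 4.434 → at most 4.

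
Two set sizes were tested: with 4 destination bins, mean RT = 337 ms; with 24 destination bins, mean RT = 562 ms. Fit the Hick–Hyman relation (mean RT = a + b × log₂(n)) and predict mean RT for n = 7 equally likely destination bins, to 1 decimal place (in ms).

With log₂ n on the abscissa the relation is linear; from the two conditions:
  b = (562 − 337) / (log₂ 24 − log₂ 4) = 225 / (4.5850 − 2) = 87.042 ms/bit
  a = 337 − 87.042 × 2 = 162.916 ms
Then RT(7) = 162.916 + 87.042 × log₂ 7 = 162.916 + 87.042 × 2.8074 ≈ 407.274 ms.

407.3 ms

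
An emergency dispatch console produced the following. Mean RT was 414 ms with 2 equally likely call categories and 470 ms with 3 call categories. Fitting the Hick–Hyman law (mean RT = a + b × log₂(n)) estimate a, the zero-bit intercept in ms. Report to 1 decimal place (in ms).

The slope on a log₂ axis is (470 − 414) / (1.5850 − 1) = 95.733 ms/bit.
Intercept: a = 414 − 95.733·log₂(2) = 318.267 ms.

318.3 ms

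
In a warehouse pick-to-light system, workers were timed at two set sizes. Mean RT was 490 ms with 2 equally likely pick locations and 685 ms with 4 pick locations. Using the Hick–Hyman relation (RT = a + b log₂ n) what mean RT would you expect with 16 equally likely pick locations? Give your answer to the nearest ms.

Fit slope and intercept:
  b = (685 − 490) / (log₂ 4 − log₂ 2) = 195 / (2 − 1) = 195 ms/bit
  a = 490 − 195 × 1 = 295 ms
Then RT(16) = 295 + 195 × log₂ 16 = 295 + 195 × 4 ≈ 1075.000 ms.

1075 ms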